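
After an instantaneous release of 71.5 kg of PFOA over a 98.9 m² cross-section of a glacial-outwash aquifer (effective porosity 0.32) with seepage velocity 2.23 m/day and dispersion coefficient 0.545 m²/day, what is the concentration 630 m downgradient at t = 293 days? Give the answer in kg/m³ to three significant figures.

For an instantaneous plane source, C(x,t) = M/(n_e·A·√(4πDt)) · exp(−(x−vt)²/(4Dt)), with n_e·A the pore (flow) area.
Plume center vt = 2.23 × 293 = 653.39 m, so the well at 630 m is 23.39 m upgradient of the peak.
√(4πDt) = 44.80 m, giving peak height M/(n_e·A·√(4πDt)) = 71.5/(0.32 × 98.9 × 44.80) = 0.05043 kg/m³.
(x−vt)²/(4Dt) = (-23.39)²/(4 × 0.545 × 293) = 0.8565; exp(−0.8565) = 0.4246.
C = 0.05043 × 0.4246 = 0.0214 kg/m³.

0.0214 kg/m³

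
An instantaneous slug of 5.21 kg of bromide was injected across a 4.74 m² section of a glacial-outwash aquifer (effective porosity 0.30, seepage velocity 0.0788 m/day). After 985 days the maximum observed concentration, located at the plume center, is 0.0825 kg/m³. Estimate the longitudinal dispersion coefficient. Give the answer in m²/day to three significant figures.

At the plume center C_max = M/(n_e·A·√(4πDt)), so D = M²/(4πt·(n_e·A·C_max)²).
n_e·A·C_max = 0.30 × 4.74 × 0.0825 = 0.1173 kg/m.
D = 5.21²/(4π × 985 × 0.1173²) = 0.159 m²/day.

0.159 m²/day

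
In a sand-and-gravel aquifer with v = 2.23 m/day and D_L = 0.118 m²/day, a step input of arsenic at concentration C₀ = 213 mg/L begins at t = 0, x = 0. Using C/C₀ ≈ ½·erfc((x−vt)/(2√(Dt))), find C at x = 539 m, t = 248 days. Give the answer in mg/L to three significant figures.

206 mg/L

For a continuous step input, C/C₀ ≈ ½·erfc((x−vt)/(2√(Dt))).
vt = 2.23 × 248 = 553.04 m and 2√(Dt) = 2√(0.118 × 248) = 10.82 m.
Argument (x−vt)/(2√(Dt)) = (539 − 553.04)/10.82 = -1.298; ½·erfc(-1.298) = 0.9668.
C = 213 × 0.9668 = 206 mg/L.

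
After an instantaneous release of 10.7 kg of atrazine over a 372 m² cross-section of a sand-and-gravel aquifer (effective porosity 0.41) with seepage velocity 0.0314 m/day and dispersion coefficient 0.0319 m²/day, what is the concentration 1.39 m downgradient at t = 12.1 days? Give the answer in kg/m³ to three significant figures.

0.0165 kg/m³

For an instantaneous plane source, C(x,t) = M/(n_e·A·√(4πDt)) · exp(−(x−vt)²/(4Dt)), with n_e·A the pore (flow) area.
Plume center vt = 0.0314 × 12.1 = 0.37994 m, so the well at 1.39 m is 1.01006 m downgradient of the peak.
√(4πDt) = 2.202 m, giving peak height M/(n_e·A·√(4πDt)) = 10.7/(0.41 × 372 × 2.202) = 0.03186 kg/m³.
(x−vt)²/(4Dt) = (1.01006)²/(4 × 0.0319 × 12.1) = 0.6608; exp(−0.6608) = 0.5164.
C = 0.03186 × 0.5164 = 0.0165 kg/m³.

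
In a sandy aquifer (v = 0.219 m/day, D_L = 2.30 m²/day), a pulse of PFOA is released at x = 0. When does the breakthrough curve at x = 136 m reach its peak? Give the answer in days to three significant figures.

For the 1D instantaneous-source solution, setting ∂C/∂t = 0 at fixed x gives v²t² + 2Dt − x² = 0, so t = (√(D² + v²x²) − D)/v².
√(D² + v²x²) = √(2.30² + 0.219² × 136²) = 29.87; v² = 0.047961.
t = (29.87 − 2.30)/0.047961 = 575 days (vs. the pure-advection estimate x/v = 621 d).

575 days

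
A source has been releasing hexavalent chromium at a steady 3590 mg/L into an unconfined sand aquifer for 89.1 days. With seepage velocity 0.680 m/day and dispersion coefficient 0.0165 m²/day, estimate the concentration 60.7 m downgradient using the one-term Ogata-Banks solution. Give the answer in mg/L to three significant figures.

For a continuous step input, C/C₀ ≈ ½·erfc((x−vt)/(2√(Dt))).
vt = 0.680 × 89.1 = 60.588 m and 2√(Dt) = 2√(0.0165 × 89.1) = 2.425 m.
Argument (x−vt)/(2√(Dt)) = (60.7 − 60.588)/2.425 = 0.04619; ½·erfc(0.04619) = 0.4740.
C = 3590 × 0.4740 = 1700 mg/L.

1700 mg/L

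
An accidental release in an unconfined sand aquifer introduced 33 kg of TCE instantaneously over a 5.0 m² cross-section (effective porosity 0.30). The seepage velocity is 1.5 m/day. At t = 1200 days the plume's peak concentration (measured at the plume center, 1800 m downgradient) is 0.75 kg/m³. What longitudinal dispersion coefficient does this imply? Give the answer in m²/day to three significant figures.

At the plume center C_max = M/(n_e·A·√(4πDt)), so D = M²/(4πt·(n_e·A·C_max)²).
n_e·A·C_max = 0.30 × 5.0 × 0.75 = 1.125 kg/m.
D = 33²/(4π × 1200 × 1.125²) = 0.0571 m²/day.

0.0571 m²/day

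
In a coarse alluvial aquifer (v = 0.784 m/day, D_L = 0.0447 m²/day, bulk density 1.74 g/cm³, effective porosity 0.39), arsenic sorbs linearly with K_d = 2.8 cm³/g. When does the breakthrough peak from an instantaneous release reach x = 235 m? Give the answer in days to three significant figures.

4040 days

Retardation factor R = 1 + ρ_b·K_d/n = 1 + 1.74 × 2.8/0.39 = 13.49.
Sorption retards both mechanisms: v_R = v/R = 0.05812 m/day, D_R = D/R = 0.003314 m²/day.
Peak time from v_R²t² + 2D_R t − x² = 0: t = (√(D_R² + v_R²x²) − D_R)/v_R².
√(D_R² + v_R²x²) = √(0.003314² + 0.05812² × 235²) = 13.66; v_R² = 0.003378.
t = (13.66 − 0.003314)/0.003378 = 4040 days.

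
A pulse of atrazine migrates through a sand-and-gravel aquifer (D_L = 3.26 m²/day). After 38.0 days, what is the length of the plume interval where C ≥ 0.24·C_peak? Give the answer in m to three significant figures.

53.2 m

The plume is Gaussian with σ = √(2Dt) = √(2 × 3.26 × 38.0) = 15.74 m.
C/C_peak = exp(−Δx²/(2σ²)) = 0.24 ⇒ Δx = σ·√(−2 ln 0.24) = 15.74 × 1.689 = 26.58 m.
Width = 2Δx = 53.2 m.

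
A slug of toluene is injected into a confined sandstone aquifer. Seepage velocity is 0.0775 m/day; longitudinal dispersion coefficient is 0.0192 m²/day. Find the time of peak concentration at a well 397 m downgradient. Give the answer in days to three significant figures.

For the 1D instantaneous-source solution, setting ∂C/∂t = 0 at fixed x gives v²t² + 2Dt − x² = 0, so t = (√(D² + v²x²) − D)/v².
√(D² + v²x²) = √(0.0192² + 0.0775² × 397²) = 30.77; v² = 0.00600625.
t = (30.77 − 0.0192)/0.00600625 = 5120 days (vs. the pure-advection estimate x/v = 5120 d).

5120 days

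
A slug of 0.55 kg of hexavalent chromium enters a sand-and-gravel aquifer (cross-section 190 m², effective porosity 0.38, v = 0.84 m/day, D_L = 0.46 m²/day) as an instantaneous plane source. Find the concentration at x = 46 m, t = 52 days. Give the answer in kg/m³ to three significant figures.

0.000415 kg/m³

For an instantaneous plane source, C(x,t) = M/(n_e·A·√(4πDt)) · exp(−(x−vt)²/(4Dt)), with n_e·A the pore (flow) area.
Plume center vt = 0.84 × 52 = 43.68 m, so the well at 46 m is 2.32 m downgradient of the peak.
√(4πDt) = 17.34 m, giving peak height M/(n_e·A·√(4πDt)) = 0.55/(0.38 × 190 × 17.34) = 0.0004393 kg/m³.
(x−vt)²/(4Dt) = (2.32)²/(4 × 0.46 × 52) = 0.05625; exp(−0.05625) = 0.9453.
C = 0.0004393 × 0.9453 = 0.000415 kg/m³.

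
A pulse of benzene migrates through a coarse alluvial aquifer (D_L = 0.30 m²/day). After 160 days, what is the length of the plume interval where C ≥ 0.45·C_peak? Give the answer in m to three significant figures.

24.8 m

The plume is Gaussian with σ = √(2Dt) = √(2 × 0.30 × 160) = 9.798 m.
C/C_peak = exp(−Δx²/(2σ²)) = 0.45 ⇒ Δx = σ·√(−2 ln 0.45) = 9.798 × 1.264 = 12.38 m.
Width = 2Δx = 24.8 m.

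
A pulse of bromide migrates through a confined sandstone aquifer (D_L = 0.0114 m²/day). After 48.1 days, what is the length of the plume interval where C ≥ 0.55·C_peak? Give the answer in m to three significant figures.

The plume is Gaussian with σ = √(2Dt) = √(2 × 0.0114 × 48.1) = 1.047 m.
C/C_peak = exp(−Δx²/(2σ²)) = 0.55 ⇒ Δx = σ·√(−2 ln 0.55) = 1.047 × 1.093 = 1.144 m.
Width = 2Δx = 2.29 m.

2.29 m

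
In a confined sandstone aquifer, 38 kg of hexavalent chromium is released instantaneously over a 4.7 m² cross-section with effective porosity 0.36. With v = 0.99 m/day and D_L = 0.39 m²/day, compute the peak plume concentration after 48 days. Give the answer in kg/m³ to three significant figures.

The peak of an instantaneous 1D plume sits at x = vt; there the Gaussian factor is 1 and C_max = M/(n_e·A·√(4πDt)), where n_e·A is the pore area the mass is dissolved in.
√(4πDt) = √(4π × 0.39 × 48) = 15.34 m, so C_max = 38/(0.36 × 4.7 × 15.34) = 1.46 kg/m³.

1.46 kg/m³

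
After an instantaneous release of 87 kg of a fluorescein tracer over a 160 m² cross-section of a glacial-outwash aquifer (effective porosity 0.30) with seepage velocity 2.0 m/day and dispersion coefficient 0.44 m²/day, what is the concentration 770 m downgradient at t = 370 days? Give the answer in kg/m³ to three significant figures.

For an instantaneous plane source, C(x,t) = M/(n_e·A·√(4πDt)) · exp(−(x−vt)²/(4Dt)), with n_e·A the pore (flow) area.
Plume center vt = 2.0 × 370 = 740 m, so the well at 770 m is 30 m downgradient of the peak.
√(4πDt) = 45.23 m, giving peak height M/(n_e·A·√(4πDt)) = 87/(0.30 × 160 × 45.23) = 0.04007 kg/m³.
(x−vt)²/(4Dt) = (30)²/(4 × 0.44 × 370) = 1.382; exp(−1.382) = 0.2511.
C = 0.04007 × 0.2511 = 0.0101 kg/m³.

0.0101 kg/m³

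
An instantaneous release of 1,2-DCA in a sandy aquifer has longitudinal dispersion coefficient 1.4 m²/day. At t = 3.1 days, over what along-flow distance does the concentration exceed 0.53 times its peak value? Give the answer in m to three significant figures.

6.64 m

The plume is Gaussian with σ = √(2Dt) = √(2 × 1.4 × 3.1) = 2.946 m.
C/C_peak = exp(−Δx²/(2σ²)) = 0.53 ⇒ Δx = σ·√(−2 ln 0.53) = 2.946 × 1.127 = 3.320 m.
Width = 2Δx = 6.64 m.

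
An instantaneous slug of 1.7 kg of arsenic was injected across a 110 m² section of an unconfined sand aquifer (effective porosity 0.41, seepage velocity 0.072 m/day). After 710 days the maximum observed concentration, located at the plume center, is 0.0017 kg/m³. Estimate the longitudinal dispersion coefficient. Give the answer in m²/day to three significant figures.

0.0551 m²/day

At the plume center C_max = M/(n_e·A·√(4πDt)), so D = M²/(4πt·(n_e·A·C_max)²).
n_e·A·C_max = 0.41 × 110 × 0.0017 = 0.07667 kg/m.
D = 1.7²/(4π × 710 × 0.07667²) = 0.0551 m²/day.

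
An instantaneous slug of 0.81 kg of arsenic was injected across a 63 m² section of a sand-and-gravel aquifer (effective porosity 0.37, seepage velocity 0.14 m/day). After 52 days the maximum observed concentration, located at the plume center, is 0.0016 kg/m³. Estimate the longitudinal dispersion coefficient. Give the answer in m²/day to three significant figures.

0.722 m²/day

At the plume center C_max = M/(n_e·A·√(4πDt)), so D = M²/(4πt·(n_e·A·C_max)²).
n_e·A·C_max = 0.37 × 63 × 0.0016 = 0.03730 kg/m.
D = 0.81²/(4π × 52 × 0.03730²) = 0.722 m²/day.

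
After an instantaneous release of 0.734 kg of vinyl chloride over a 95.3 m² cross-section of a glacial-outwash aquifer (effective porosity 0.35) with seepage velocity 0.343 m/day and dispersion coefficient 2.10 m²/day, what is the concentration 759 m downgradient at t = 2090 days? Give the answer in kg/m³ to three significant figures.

For an instantaneous plane source, C(x,t) = M/(n_e·A·√(4πDt)) · exp(−(x−vt)²/(4Dt)), with n_e·A the pore (flow) area.
Plume center vt = 0.343 × 2090 = 716.87 m, so the well at 759 m is 42.13 m downgradient of the peak.
√(4πDt) = 234.8 m, giving peak height M/(n_e·A·√(4πDt)) = 0.734/(0.35 × 95.3 × 234.8) = 9.372e-05 kg/m³.
(x−vt)²/(4Dt) = (42.13)²/(4 × 2.10 × 2090) = 0.1011; exp(−0.1011) = 0.9038.
C = 9.372e-05 × 0.9038 = 8.47e-05 kg/m³.

8.47e-05 kg/m³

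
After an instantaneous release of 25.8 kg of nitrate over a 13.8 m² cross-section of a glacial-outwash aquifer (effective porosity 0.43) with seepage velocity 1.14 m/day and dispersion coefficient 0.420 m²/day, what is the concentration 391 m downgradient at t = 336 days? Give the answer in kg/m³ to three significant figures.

For an instantaneous plane source, C(x,t) = M/(n_e·A·√(4πDt)) · exp(−(x−vt)²/(4Dt)), with n_e·A the pore (flow) area.
Plume center vt = 1.14 × 336 = 383.04 m, so the well at 391 m is 7.96 m downgradient of the peak.
√(4πDt) = 42.11 m, giving peak height M/(n_e·A·√(4πDt)) = 25.8/(0.43 × 13.8 × 42.11) = 0.1032 kg/m³.
(x−vt)²/(4Dt) = (7.96)²/(4 × 0.420 × 336) = 0.1122; exp(−0.1122) = 0.8939.
C = 0.1032 × 0.8939 = 0.0923 kg/m³.

0.0923 kg/m³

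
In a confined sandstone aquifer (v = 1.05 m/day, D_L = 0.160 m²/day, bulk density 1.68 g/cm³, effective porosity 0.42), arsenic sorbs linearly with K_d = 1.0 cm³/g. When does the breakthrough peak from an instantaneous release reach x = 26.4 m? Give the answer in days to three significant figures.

Retardation factor R = 1 + ρ_b·K_d/n = 1 + 1.68 × 1.0/0.42 = 5.000.
Sorption retards both mechanisms: v_R = v/R = 0.2100 m/day, D_R = D/R = 0.03200 m²/day.
Peak time from v_R²t² + 2D_R t − x² = 0: t = (√(D_R² + v_R²x²) − D_R)/v_R².
√(D_R² + v_R²x²) = √(0.03200² + 0.2100² × 26.4²) = 5.544; v_R² = 0.04410.
t = (5.544 − 0.03200)/0.04410 = 125 days.

125 days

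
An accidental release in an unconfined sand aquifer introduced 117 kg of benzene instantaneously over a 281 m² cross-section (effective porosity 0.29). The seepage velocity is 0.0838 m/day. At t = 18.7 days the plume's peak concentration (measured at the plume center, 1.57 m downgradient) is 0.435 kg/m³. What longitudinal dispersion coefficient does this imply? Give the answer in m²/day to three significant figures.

At the plume center C_max = M/(n_e·A·√(4πDt)), so D = M²/(4πt·(n_e·A·C_max)²).
n_e·A·C_max = 0.29 × 281 × 0.435 = 35.45 kg/m.
D = 117²/(4π × 18.7 × 35.45²) = 0.0464 m²/day.

0.0464 m²/day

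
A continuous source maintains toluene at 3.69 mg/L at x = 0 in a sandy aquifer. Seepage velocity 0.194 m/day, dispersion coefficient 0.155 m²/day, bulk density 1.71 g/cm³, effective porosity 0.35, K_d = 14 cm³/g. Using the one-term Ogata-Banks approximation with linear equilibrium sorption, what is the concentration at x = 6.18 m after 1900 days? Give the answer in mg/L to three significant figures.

1.41 mg/L

Retardation factor R = 1 + ρ_b·K_d/n = 1 + 1.71 × 14/0.35 = 69.40.
Sorption retards both mechanisms: v_R = v/R = 0.002795 m/day, D_R = D/R = 0.002233 m²/day.
v_R·t = 0.002795 × 1900 = 5.3105 m; 2√(D_R t) = 4.120 m; argument = (6.18 − 5.3105)/4.120 = 0.2110.
C = C₀ × ½·erfc(0.2110) = 3.69 × 0.3827 = 1.41 mg/L.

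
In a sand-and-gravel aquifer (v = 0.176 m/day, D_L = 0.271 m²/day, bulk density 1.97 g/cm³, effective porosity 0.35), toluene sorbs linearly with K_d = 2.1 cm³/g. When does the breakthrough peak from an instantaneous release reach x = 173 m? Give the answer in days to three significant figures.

Retardation factor R = 1 + ρ_b·K_d/n = 1 + 1.97 × 2.1/0.35 = 12.82.
Sorption retards both mechanisms: v_R = v/R = 0.01373 m/day, D_R = D/R = 0.02114 m²/day.
Peak time from v_R²t² + 2D_R t − x² = 0: t = (√(D_R² + v_R²x²) − D_R)/v_R².
√(D_R² + v_R²x²) = √(0.02114² + 0.01373² × 173²) = 2.375; v_R² = 0.0001885.
t = (2.375 − 0.02114)/0.0001885 = 12500 days.

12500 days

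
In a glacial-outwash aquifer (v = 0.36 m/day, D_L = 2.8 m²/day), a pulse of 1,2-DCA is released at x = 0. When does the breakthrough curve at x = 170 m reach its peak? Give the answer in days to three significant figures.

For the 1D instantaneous-source solution, setting ∂C/∂t = 0 at fixed x gives v²t² + 2Dt − x² = 0, so t = (√(D² + v²x²) − D)/v².
√(D² + v²x²) = √(2.8² + 0.36² × 170²) = 61.26; v² = 0.1296.
t = (61.26 − 2.8)/0.1296 = 451 days (vs. the pure-advection estimate x/v = 472 d).

451 days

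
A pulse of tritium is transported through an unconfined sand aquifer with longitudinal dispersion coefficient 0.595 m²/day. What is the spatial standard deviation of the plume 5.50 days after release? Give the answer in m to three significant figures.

Dispersive spreading gives a Gaussian with σ² = 2Dt; advection only shifts the center.
σ = √(2 × 0.595 × 5.50) = 2.56 m.

2.56 m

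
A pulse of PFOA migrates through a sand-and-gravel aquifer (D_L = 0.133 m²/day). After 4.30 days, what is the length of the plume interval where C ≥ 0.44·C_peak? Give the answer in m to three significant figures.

2.74 m

The plume is Gaussian with σ = √(2Dt) = √(2 × 0.133 × 4.30) = 1.069 m.
C/C_peak = exp(−Δx²/(2σ²)) = 0.44 ⇒ Δx = σ·√(−2 ln 0.44) = 1.069 × 1.281 = 1.369 m.
Width = 2Δx = 2.74 m.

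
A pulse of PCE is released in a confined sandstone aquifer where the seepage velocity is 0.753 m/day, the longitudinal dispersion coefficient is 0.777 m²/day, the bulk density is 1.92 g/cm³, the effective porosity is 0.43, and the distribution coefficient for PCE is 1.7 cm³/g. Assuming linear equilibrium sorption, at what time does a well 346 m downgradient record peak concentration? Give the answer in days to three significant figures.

3940 days

Retardation factor R = 1 + ρ_b·K_d/n = 1 + 1.92 × 1.7/0.43 = 8.591.
Sorption retards both mechanisms: v_R = v/R = 0.08765 m/day, D_R = D/R = 0.09044 m²/day.
Peak time from v_R²t² + 2D_R t − x² = 0: t = (√(D_R² + v_R²x²) − D_R)/v_R².
√(D_R² + v_R²x²) = √(0.09044² + 0.08765² × 346²) = 30.33; v_R² = 0.007683.
t = (30.33 − 0.09044)/0.007683 = 3940 days.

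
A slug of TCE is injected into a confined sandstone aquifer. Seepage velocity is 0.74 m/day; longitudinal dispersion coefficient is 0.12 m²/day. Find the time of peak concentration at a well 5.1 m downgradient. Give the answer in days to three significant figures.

For the 1D instantaneous-source solution, setting ∂C/∂t = 0 at fixed x gives v²t² + 2Dt − x² = 0, so t = (√(D² + v²x²) − D)/v².
√(D² + v²x²) = √(0.12² + 0.74² × 5.1²) = 3.776; v² = 0.5476.
t = (3.776 − 0.12)/0.5476 = 6.68 days (vs. the pure-advection estimate x/v = 6.89 d).

6.68 days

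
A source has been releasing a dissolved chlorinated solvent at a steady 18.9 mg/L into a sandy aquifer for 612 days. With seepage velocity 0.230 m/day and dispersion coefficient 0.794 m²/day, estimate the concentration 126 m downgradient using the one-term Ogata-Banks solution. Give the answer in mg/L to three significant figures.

12.9 mg/L

For a continuous step input, C/C₀ ≈ ½·erfc((x−vt)/(2√(Dt))).
vt = 0.230 × 612 = 140.76 m and 2√(Dt) = 2√(0.794 × 612) = 44.09 m.
Argument (x−vt)/(2√(Dt)) = (126 − 140.76)/44.09 = -0.3348; ½·erfc(-0.3348) = 0.6821.
C = 18.9 × 0.6821 = 12.9 mg/L.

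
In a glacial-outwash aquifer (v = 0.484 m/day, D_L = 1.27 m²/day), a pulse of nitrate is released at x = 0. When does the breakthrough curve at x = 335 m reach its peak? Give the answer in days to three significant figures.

687 days

For the 1D instantaneous-source solution, setting ∂C/∂t = 0 at fixed x gives v²t² + 2Dt − x² = 0, so t = (√(D² + v²x²) − D)/v².
√(D² + v²x²) = √(1.27² + 0.484² × 335²) = 162.1; v² = 0.234256.
t = (162.1 − 1.27)/0.234256 = 687 days (vs. the pure-advection estimate x/v = 692 d).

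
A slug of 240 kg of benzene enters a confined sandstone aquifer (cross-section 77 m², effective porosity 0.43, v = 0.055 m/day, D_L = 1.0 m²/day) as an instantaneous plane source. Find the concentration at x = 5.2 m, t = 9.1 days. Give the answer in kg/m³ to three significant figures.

For an instantaneous plane source, C(x,t) = M/(n_e·A·√(4πDt)) · exp(−(x−vt)²/(4Dt)), with n_e·A the pore (flow) area.
Plume center vt = 0.055 × 9.1 = 0.5005 m, so the well at 5.2 m is 4.6995 m downgradient of the peak.
√(4πDt) = 10.69 m, giving peak height M/(n_e·A·√(4πDt)) = 240/(0.43 × 77 × 10.69) = 0.6781 kg/m³.
(x−vt)²/(4Dt) = (4.6995)²/(4 × 1.0 × 9.1) = 0.6067; exp(−0.6067) = 0.5451.
C = 0.6781 × 0.5451 = 0.370 kg/m³.

0.370 kg/m³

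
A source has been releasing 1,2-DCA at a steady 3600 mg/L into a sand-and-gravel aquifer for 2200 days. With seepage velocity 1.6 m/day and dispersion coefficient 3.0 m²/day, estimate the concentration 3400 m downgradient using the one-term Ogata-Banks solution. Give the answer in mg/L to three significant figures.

3070 mg/L

For a continuous step input, C/C₀ ≈ ½·erfc((x−vt)/(2√(Dt))).
vt = 1.6 × 2200 = 3520 m and 2√(Dt) = 2√(3.0 × 2200) = 162.5 m.
Argument (x−vt)/(2√(Dt)) = (3400 − 3520)/162.5 = -0.7385; ½·erfc(-0.7385) = 0.8518.
C = 3600 × 0.8518 = 3070 mg/L.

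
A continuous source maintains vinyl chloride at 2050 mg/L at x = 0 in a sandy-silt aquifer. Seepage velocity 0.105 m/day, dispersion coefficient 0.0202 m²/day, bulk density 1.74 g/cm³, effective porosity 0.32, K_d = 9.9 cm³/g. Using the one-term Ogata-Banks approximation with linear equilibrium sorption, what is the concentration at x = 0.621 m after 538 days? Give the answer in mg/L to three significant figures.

Retardation factor R = 1 + ρ_b·K_d/n = 1 + 1.74 × 9.9/0.32 = 54.83.
Sorption retards both mechanisms: v_R = v/R = 0.001915 m/day, D_R = D/R = 0.0003684 m²/day.
v_R·t = 0.001915 × 538 = 1.03027 m; 2√(D_R t) = 0.8904 m; argument = (0.621 − 1.03027)/0.8904 = -0.4596.
C = C₀ × ½·erfc(-0.4596) = 2050 × 0.7421 = 1520 mg/L.

1520 mg/L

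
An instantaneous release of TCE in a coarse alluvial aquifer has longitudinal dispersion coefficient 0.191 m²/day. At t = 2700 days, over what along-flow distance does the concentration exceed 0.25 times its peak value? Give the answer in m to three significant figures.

107 m

The plume is Gaussian with σ = √(2Dt) = √(2 × 0.191 × 2700) = 32.12 m.
C/C_peak = exp(−Δx²/(2σ²)) = 0.25 ⇒ Δx = σ·√(−2 ln 0.25) = 32.12 × 1.665 = 53.48 m.
Width = 2Δx = 107 m.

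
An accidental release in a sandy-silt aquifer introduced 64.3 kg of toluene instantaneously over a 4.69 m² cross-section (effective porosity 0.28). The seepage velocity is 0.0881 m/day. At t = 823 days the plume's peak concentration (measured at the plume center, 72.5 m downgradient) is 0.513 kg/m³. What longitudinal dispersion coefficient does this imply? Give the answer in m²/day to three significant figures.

0.881 m²/day

At the plume center C_max = M/(n_e·A·√(4πDt)), so D = M²/(4πt·(n_e·A·C_max)²).
n_e·A·C_max = 0.28 × 4.69 × 0.513 = 0.6737 kg/m.
D = 64.3²/(4π × 823 × 0.6737²) = 0.881 m²/day.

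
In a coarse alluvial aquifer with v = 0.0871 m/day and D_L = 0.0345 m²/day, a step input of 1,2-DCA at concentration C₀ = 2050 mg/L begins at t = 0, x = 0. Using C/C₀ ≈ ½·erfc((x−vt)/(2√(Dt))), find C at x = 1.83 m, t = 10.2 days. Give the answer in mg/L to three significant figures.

268 mg/L

For a continuous step input, C/C₀ ≈ ½·erfc((x−vt)/(2√(Dt))).
vt = 0.0871 × 10.2 = 0.88842 m and 2√(Dt) = 2√(0.0345 × 10.2) = 1.186 m.
Argument (x−vt)/(2√(Dt)) = (1.83 − 0.88842)/1.186 = 0.7939; ½·erfc(0.7939) = 0.1308.
C = 2050 × 0.1308 = 268 mg/L.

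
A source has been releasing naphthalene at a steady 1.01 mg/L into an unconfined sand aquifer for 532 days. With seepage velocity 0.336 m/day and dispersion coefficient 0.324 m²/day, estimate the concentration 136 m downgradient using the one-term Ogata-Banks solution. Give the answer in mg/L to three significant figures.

0.999 mg/L

For a continuous step input, C/C₀ ≈ ½·erfc((x−vt)/(2√(Dt))).
vt = 0.336 × 532 = 178.752 m and 2√(Dt) = 2√(0.324 × 532) = 26.26 m.
Argument (x−vt)/(2√(Dt)) = (136 − 178.752)/26.26 = -1.628; ½·erfc(-1.628) = 0.9893.
C = 1.01 × 0.9893 = 0.999 mg/L.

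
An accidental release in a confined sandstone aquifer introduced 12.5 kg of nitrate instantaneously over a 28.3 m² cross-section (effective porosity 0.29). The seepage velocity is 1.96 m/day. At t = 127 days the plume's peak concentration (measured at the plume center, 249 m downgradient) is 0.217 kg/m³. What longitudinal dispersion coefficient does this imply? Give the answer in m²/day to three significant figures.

0.0309 m²/day

At the plume center C_max = M/(n_e·A·√(4πDt)), so D = M²/(4πt·(n_e·A·C_max)²).
n_e·A·C_max = 0.29 × 28.3 × 0.217 = 1.781 kg/m.
D = 12.5²/(4π × 127 × 1.781²) = 0.0309 m²/day.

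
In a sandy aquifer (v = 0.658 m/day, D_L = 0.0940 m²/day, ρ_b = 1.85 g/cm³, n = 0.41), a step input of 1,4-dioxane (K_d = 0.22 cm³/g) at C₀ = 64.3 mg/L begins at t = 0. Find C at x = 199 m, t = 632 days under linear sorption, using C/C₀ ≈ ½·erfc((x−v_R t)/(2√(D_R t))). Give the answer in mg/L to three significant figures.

Retardation factor R = 1 + ρ_b·K_d/n = 1 + 1.85 × 0.22/0.41 = 1.993.
Sorption retards both mechanisms: v_R = v/R = 0.3302 m/day, D_R = D/R = 0.04717 m²/day.
v_R·t = 0.3302 × 632 = 208.6864 m; 2√(D_R t) = 10.92 m; argument = (199 − 208.6864)/10.92 = -0.8870.
C = C₀ × ½·erfc(-0.8870) = 64.3 × 0.8952 = 57.6 mg/L.

57.6 mg/L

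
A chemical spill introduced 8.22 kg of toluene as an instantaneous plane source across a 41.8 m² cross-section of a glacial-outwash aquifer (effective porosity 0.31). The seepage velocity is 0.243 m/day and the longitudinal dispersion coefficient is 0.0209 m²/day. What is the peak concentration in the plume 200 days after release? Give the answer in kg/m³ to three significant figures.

The peak of an instantaneous 1D plume sits at x = vt; there the Gaussian factor is 1 and C_max = M/(n_e·A·√(4πDt)), where n_e·A is the pore area the mass is dissolved in.
√(4πDt) = √(4π × 0.0209 × 200) = 7.248 m, so C_max = 8.22/(0.31 × 41.8 × 7.248) = 0.0875 kg/m³.

0.0875 kg/m³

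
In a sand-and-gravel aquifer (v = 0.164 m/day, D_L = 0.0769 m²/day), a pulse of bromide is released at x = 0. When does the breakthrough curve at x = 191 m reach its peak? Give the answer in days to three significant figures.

For the 1D instantaneous-source solution, setting ∂C/∂t = 0 at fixed x gives v²t² + 2Dt − x² = 0, so t = (√(D² + v²x²) − D)/v².
√(D² + v²x²) = √(0.0769² + 0.164² × 191²) = 31.32; v² = 0.026896.
t = (31.32 − 0.0769)/0.026896 = 1160 days (vs. the pure-advection estimate x/v = 1160 d).

1160 days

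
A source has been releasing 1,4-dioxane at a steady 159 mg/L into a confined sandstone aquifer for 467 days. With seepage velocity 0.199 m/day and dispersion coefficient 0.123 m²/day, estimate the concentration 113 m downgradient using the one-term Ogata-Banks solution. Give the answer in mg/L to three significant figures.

4.86 mg/L

For a continuous step input, C/C₀ ≈ ½·erfc((x−vt)/(2√(Dt))).
vt = 0.199 × 467 = 92.933 m and 2√(Dt) = 2√(0.123 × 467) = 15.16 m.
Argument (x−vt)/(2√(Dt)) = (113 − 92.933)/15.16 = 1.324; ½·erfc(1.324) = 0.03057.
C = 159 × 0.03057 = 4.86 mg/L.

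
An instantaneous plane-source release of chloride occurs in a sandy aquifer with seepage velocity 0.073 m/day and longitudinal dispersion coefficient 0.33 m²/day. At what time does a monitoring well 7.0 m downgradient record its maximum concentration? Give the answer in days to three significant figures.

For the 1D instantaneous-source solution, setting ∂C/∂t = 0 at fixed x gives v²t² + 2Dt − x² = 0, so t = (√(D² + v²x²) − D)/v².
√(D² + v²x²) = √(0.33² + 0.073² × 7.0²) = 0.6083; v² = 0.005329.
t = (0.6083 − 0.33)/0.005329 = 52.2 days (vs. the pure-advection estimate x/v = 95.9 d).

52.2 days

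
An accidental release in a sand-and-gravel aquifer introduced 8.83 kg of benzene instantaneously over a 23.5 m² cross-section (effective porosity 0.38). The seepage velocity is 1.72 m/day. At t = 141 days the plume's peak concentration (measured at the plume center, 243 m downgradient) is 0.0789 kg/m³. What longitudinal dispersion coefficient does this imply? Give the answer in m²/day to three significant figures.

At the plume center C_max = M/(n_e·A·√(4πDt)), so D = M²/(4πt·(n_e·A·C_max)²).
n_e·A·C_max = 0.38 × 23.5 × 0.0789 = 0.7046 kg/m.
D = 8.83²/(4π × 141 × 0.7046²) = 0.0886 m²/day.

0.0886 m²/day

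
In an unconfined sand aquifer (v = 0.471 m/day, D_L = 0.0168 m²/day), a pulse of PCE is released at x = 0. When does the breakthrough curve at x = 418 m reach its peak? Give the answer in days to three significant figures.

887 days

For the 1D instantaneous-source solution, setting ∂C/∂t = 0 at fixed x gives v²t² + 2Dt − x² = 0, so t = (√(D² + v²x²) − D)/v².
√(D² + v²x²) = √(0.0168² + 0.471² × 418²) = 196.9; v² = 0.221841.
t = (196.9 − 0.0168)/0.221841 = 887 days (vs. the pure-advection estimate x/v = 887 d).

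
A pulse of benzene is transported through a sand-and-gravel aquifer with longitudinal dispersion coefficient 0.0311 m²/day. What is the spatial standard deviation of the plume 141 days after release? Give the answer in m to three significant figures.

2.96 m

Dispersive spreading gives a Gaussian with σ² = 2Dt; advection only shifts the center.
σ = √(2 × 0.0311 × 141) = 2.96 m.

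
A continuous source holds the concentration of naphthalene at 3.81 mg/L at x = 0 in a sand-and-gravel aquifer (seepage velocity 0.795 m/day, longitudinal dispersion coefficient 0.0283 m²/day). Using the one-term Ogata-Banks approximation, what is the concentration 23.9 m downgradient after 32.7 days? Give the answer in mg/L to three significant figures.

3.58 mg/L

For a continuous step input, C/C₀ ≈ ½·erfc((x−vt)/(2√(Dt))).
vt = 0.795 × 32.7 = 25.9965 m and 2√(Dt) = 2√(0.0283 × 32.7) = 1.924 m.
Argument (x−vt)/(2√(Dt)) = (23.9 − 25.9965)/1.924 = -1.090; ½·erfc(-1.090) = 0.9384.
C = 3.81 × 0.9384 = 3.58 mg/L.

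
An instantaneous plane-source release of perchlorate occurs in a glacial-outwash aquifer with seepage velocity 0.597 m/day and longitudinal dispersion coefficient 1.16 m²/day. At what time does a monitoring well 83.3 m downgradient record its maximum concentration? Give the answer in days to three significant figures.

For the 1D instantaneous-source solution, setting ∂C/∂t = 0 at fixed x gives v²t² + 2Dt − x² = 0, so t = (√(D² + v²x²) − D)/v².
√(D² + v²x²) = √(1.16² + 0.597² × 83.3²) = 49.74; v² = 0.356409.
t = (49.74 − 1.16)/0.356409 = 136 days (vs. the pure-advection estimate x/v = 140 d).

136 days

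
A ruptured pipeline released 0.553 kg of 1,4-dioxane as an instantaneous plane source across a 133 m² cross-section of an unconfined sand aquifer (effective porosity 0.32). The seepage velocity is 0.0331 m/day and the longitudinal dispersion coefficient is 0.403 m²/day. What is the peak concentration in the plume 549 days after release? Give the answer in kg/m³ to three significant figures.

0.000246 kg/m³

The peak of an instantaneous 1D plume sits at x = vt; there the Gaussian factor is 1 and C_max = M/(n_e·A·√(4πDt)), where n_e·A is the pore area the mass is dissolved in.
√(4πDt) = √(4π × 0.403 × 549) = 52.73 m, so C_max = 0.553/(0.32 × 133 × 52.73) = 0.000246 kg/m³.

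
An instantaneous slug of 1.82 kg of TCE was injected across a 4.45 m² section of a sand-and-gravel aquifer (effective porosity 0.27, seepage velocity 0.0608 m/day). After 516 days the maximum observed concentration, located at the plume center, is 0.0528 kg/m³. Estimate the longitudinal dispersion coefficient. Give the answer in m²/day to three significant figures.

0.127 m²/day

At the plume center C_max = M/(n_e·A·√(4πDt)), so D = M²/(4πt·(n_e·A·C_max)²).
n_e·A·C_max = 0.27 × 4.45 × 0.0528 = 0.06344 kg/m.
D = 1.82²/(4π × 516 × 0.06344²) = 0.127 m²/day.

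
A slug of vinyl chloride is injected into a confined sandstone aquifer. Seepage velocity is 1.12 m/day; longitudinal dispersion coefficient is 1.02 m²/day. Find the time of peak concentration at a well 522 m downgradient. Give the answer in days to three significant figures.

465 days

For the 1D instantaneous-source solution, setting ∂C/∂t = 0 at fixed x gives v²t² + 2Dt − x² = 0, so t = (√(D² + v²x²) − D)/v².
√(D² + v²x²) = √(1.02² + 1.12² × 522²) = 584.6; v² = 1.2544.
t = (584.6 − 1.02)/1.2544 = 465 days (vs. the pure-advection estimate x/v = 466 d).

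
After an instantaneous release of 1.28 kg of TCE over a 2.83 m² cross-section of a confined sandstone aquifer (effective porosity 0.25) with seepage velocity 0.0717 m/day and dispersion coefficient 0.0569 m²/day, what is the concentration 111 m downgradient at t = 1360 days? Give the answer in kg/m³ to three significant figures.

0.0322 kg/m³

For an instantaneous plane source, C(x,t) = M/(n_e·A·√(4πDt)) · exp(−(x−vt)²/(4Dt)), with n_e·A the pore (flow) area.
Plume center vt = 0.0717 × 1360 = 97.512 m, so the well at 111 m is 13.488 m downgradient of the peak.
√(4πDt) = 31.18 m, giving peak height M/(n_e·A·√(4πDt)) = 1.28/(0.25 × 2.83 × 31.18) = 0.05802 kg/m³.
(x−vt)²/(4Dt) = (13.488)²/(4 × 0.0569 × 1360) = 0.5877; exp(−0.5877) = 0.5556.
C = 0.05802 × 0.5556 = 0.0322 kg/m³.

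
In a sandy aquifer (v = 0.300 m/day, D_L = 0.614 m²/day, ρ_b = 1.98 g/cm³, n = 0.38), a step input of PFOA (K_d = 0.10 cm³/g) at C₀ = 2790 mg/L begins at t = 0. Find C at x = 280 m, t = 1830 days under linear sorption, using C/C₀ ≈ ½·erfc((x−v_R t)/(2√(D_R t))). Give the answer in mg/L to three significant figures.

2740 mg/L

Retardation factor R = 1 + ρ_b·K_d/n = 1 + 1.98 × 0.10/0.38 = 1.521.
Sorption retards both mechanisms: v_R = v/R = 0.1972 m/day, D_R = D/R = 0.4037 m²/day.
v_R·t = 0.1972 × 1830 = 360.876 m; 2√(D_R t) = 54.36 m; argument = (280 − 360.876)/54.36 = -1.488.
C = C₀ × ½·erfc(-1.488) = 2790 × 0.9823 = 2740 mg/L.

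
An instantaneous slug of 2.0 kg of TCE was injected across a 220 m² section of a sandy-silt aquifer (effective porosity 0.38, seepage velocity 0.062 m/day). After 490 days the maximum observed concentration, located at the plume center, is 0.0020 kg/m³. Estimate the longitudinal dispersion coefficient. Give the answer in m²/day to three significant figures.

0.0232 m²/day

At the plume center C_max = M/(n_e·A·√(4πDt)), so D = M²/(4πt·(n_e·A·C_max)²).
n_e·A·C_max = 0.38 × 220 × 0.0020 = 0.1672 kg/m.
D = 2.0²/(4π × 490 × 0.1672²) = 0.0232 m²/day.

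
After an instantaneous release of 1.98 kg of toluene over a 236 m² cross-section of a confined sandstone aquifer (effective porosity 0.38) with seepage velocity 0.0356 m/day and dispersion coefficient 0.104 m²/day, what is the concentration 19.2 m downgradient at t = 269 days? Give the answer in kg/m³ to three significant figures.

For an instantaneous plane source, C(x,t) = M/(n_e·A·√(4πDt)) · exp(−(x−vt)²/(4Dt)), with n_e·A the pore (flow) area.
Plume center vt = 0.0356 × 269 = 9.5764 m, so the well at 19.2 m is 9.6236 m downgradient of the peak.
√(4πDt) = 18.75 m, giving peak height M/(n_e·A·√(4πDt)) = 1.98/(0.38 × 236 × 18.75) = 0.001178 kg/m³.
(x−vt)²/(4Dt) = (9.6236)²/(4 × 0.104 × 269) = 0.8276; exp(−0.8276) = 0.4371.
C = 0.001178 × 0.4371 = 0.000515 kg/m³.

0.000515 kg/m³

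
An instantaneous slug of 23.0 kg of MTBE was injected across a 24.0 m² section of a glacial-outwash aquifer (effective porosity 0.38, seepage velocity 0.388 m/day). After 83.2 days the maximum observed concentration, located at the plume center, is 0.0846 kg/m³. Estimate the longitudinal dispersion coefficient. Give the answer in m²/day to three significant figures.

0.850 m²/day

At the plume center C_max = M/(n_e·A·√(4πDt)), so D = M²/(4πt·(n_e·A·C_max)²).
n_e·A·C_max = 0.38 × 24.0 × 0.0846 = 0.7716 kg/m.
D = 23.0²/(4π × 83.2 × 0.7716²) = 0.850 m²/day.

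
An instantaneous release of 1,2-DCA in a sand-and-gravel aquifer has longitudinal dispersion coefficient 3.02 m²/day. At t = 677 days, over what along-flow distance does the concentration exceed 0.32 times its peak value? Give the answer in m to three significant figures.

193 m

The plume is Gaussian with σ = √(2Dt) = √(2 × 3.02 × 677) = 63.95 m.
C/C_peak = exp(−Δx²/(2σ²)) = 0.32 ⇒ Δx = σ·√(−2 ln 0.32) = 63.95 × 1.510 = 96.56 m.
Width = 2Δx = 193 m.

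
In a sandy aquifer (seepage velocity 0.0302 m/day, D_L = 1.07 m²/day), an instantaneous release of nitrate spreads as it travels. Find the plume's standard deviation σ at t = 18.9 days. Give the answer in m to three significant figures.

Dispersive spreading gives a Gaussian with σ² = 2Dt; advection only shifts the center.
σ = √(2 × 1.07 × 18.9) = 6.36 m.

6.36 m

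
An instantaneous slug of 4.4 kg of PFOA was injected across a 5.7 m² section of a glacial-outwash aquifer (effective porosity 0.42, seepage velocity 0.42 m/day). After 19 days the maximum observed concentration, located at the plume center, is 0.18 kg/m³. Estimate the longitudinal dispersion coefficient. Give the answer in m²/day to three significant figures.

At the plume center C_max = M/(n_e·A·√(4πDt)), so D = M²/(4πt·(n_e·A·C_max)²).
n_e·A·C_max = 0.42 × 5.7 × 0.18 = 0.4309 kg/m.
D = 4.4²/(4π × 19 × 0.4309²) = 0.437 m²/day.

0.437 m²/day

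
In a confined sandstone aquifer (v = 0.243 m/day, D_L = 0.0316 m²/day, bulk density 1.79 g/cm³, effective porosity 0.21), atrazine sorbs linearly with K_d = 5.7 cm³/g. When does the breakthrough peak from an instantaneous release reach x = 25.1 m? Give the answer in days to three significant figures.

5100 days

Retardation factor R = 1 + ρ_b·K_d/n = 1 + 1.79 × 5.7/0.21 = 49.59.
Sorption retards both mechanisms: v_R = v/R = 0.004900 m/day, D_R = D/R = 0.0006372 m²/day.
Peak time from v_R²t² + 2D_R t − x² = 0: t = (√(D_R² + v_R²x²) − D_R)/v_R².
√(D_R² + v_R²x²) = √(0.0006372² + 0.004900² × 25.1²) = 0.1230; v_R² = 2.401e-05.
t = (0.1230 − 0.0006372)/2.401e-05 = 5100 days.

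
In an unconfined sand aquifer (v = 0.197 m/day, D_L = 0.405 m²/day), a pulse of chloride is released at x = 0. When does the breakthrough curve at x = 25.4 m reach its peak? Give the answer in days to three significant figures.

119 days

For the 1D instantaneous-source solution, setting ∂C/∂t = 0 at fixed x gives v²t² + 2Dt − x² = 0, so t = (√(D² + v²x²) − D)/v².
√(D² + v²x²) = √(0.405² + 0.197² × 25.4²) = 5.020; v² = 0.038809.
t = (5.020 − 0.405)/0.038809 = 119 days (vs. the pure-advection estimate x/v = 129 d).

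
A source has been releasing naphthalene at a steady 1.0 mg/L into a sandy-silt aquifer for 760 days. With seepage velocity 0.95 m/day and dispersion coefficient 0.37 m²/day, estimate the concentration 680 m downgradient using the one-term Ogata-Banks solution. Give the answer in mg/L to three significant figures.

0.962 mg/L

For a continuous step input, C/C₀ ≈ ½·erfc((x−vt)/(2√(Dt))).
vt = 0.95 × 760 = 722 m and 2√(Dt) = 2√(0.37 × 760) = 33.54 m.
Argument (x−vt)/(2√(Dt)) = (680 − 722)/33.54 = -1.252; ½·erfc(-1.252) = 0.9617.
C = 1.0 × 0.9617 = 0.962 mg/L.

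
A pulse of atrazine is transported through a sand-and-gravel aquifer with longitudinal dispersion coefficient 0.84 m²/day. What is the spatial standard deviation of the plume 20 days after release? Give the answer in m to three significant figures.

Dispersive spreading gives a Gaussian with σ² = 2Dt; advection only shifts the center.
σ = √(2 × 0.84 × 20) = 5.80 m.

5.80 m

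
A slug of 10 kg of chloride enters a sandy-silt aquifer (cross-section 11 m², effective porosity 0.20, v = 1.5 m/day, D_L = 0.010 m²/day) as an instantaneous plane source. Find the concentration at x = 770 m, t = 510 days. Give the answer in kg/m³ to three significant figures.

0.167 kg/m³

For an instantaneous plane source, C(x,t) = M/(n_e·A·√(4πDt)) · exp(−(x−vt)²/(4Dt)), with n_e·A the pore (flow) area.
Plume center vt = 1.5 × 510 = 765 m, so the well at 770 m is 5 m downgradient of the peak.
√(4πDt) = 8.006 m, giving peak height M/(n_e·A·√(4πDt)) = 10/(0.20 × 11 × 8.006) = 0.5678 kg/m³.
(x−vt)²/(4Dt) = (5)²/(4 × 0.010 × 510) = 1.225; exp(−1.225) = 0.2938.
C = 0.5678 × 0.2938 = 0.167 kg/m³.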